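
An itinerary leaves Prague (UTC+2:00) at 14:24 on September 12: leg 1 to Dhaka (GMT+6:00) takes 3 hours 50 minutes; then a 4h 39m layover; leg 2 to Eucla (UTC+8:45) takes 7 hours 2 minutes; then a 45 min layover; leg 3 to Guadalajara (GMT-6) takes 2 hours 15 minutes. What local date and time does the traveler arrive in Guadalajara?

00:55 on September 13

Convert departure to UTC: 14:24 − 2:00 = 12:24 UTC on Sep 12.
Add 3 hours and 50 minutes leg 1 → 16:14 UTC.
Add 4 hours and 39 minutes layover in Dhaka → 20:53 UTC.
Add 7 hours 2 minutes leg 2 → 03:55 UTC (Sep 13).
Add 45 minutes layover in Eucla → 04:40 UTC.
Add 2 hours 15 minutes leg 3 → 06:55 UTC.
Guadalajara is UTC−6:00, so local arrival = 06:55 − 6:00 = 00:55 on Sep 13.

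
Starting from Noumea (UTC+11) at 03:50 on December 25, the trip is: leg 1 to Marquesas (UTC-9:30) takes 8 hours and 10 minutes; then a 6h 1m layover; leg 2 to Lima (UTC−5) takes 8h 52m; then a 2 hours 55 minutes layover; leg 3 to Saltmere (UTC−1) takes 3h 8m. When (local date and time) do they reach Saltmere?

20:56 on Dec 25

Convert departure to UTC: 03:50 − 11:00 = 16:50 UTC on Dec 24.
Add 8 hours and 10 minutes leg 1 → 01:00 UTC (Dec 25).
Add 6 hours and 1 minute layover in Marquesas → 07:01 UTC.
Add 8 hours 52 minutes leg 2 → 15:53 UTC.
Add 2 hours 55 minutes layover in Lima → 18:48 UTC.
Add 3 hours and 8 minutes leg 3 → 21:56 UTC.
Saltmere is UTC−1:00, so local arrival = 21:56 − 1:00 = 20:56 on Dec 25.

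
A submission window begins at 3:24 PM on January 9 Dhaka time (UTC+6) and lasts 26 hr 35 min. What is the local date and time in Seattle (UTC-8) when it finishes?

Seattle is 14:00 behind Dhaka.
After 26 hours and 35 minutes it is 5:59 PM (Jan 10) in Dhaka.
Shift by the zone difference: 5:59 PM − 14:00 = 3:59 AM on Jan 10 in Seattle.

3:59 AM on January 10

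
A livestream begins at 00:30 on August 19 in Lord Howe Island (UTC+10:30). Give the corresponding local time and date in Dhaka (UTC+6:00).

In UTC: 00:30 − 10:30 = 14:00 on Aug 18.
Dhaka is UTC+6:00: 14:00 + 6:00 = 20:00 on Aug 18.

20:00 on August 18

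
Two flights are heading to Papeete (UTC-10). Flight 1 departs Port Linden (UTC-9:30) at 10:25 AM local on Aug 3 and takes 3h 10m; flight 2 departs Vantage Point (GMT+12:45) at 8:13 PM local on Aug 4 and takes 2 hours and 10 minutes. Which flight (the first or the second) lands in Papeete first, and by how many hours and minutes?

the first, by 10 hours 33 minutes

Flight 1 in UTC: 10:25 AM + 9:30 = 7:55 PM on Aug 3.
+3 hours 10 minutes → arrive 11:05 PM UTC on Aug 3.
Flight 2 in UTC: 8:13 PM − 12:45 = 7:28 AM on Aug 4.
+2 hours 10 minutes → arrive 9:38 AM UTC on Aug 4.
Flight 1 lands earlier by 10 hours 33 minutes.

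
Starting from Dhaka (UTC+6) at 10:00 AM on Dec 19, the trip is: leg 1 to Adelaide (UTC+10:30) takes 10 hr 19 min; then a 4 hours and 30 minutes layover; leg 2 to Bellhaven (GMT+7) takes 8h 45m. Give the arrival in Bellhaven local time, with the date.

10:34 AM on December 20

Convert departure to UTC: 10:00 AM − 6:00 = 4:00 AM UTC on Dec 19.
Add 10 hours 19 minutes leg 1 → 2:19 PM UTC.
Add 4 hours 30 minutes layover in Adelaide → 6:49 PM UTC.
Add 8 hours and 45 minutes leg 2 → 3:34 AM UTC (Dec 20).
Bellhaven is UTC+7:00, so local arrival = 3:34 AM + 7:00 = 10:34 AM on Dec 20.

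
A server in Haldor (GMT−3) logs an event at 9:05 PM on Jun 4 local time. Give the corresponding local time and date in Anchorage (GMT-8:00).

Anchorage is 5:00 behind Haldor.
Shift by the zone difference: 9:05 PM − 5:00 = 4:05 PM on Jun 4 in Anchorage.

4:05 PM on June 4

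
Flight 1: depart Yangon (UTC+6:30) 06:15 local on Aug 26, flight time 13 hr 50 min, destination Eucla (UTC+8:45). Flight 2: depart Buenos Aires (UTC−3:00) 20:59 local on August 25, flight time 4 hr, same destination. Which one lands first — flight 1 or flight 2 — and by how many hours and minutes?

Flight 1 in UTC: 06:15 − 6:30 = 23:45 on Aug 25.
+13 hours and 50 minutes → arrive 13:35 UTC on Aug 26.
Flight 2 in UTC: 20:59 + 3:00 = 23:59 on Aug 25.
+4 hours → arrive 03:59 UTC on Aug 26.
Flight 2 lands earlier by 9 hours 36 minutes.

the second, by 9 hours 36 minutes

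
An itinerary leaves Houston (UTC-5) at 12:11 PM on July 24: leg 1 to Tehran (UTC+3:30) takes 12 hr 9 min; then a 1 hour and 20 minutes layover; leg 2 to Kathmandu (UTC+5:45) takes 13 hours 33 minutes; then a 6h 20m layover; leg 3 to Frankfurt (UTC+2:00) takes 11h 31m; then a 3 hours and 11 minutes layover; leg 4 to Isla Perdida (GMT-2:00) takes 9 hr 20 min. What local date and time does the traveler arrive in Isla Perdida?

Convert departure to UTC: 12:11 PM + 5:00 = 5:11 PM UTC on Jul 24.
Add 12 hours 9 minutes leg 1 → 5:20 AM UTC (Jul 25).
Add 1 hour 20 minutes layover in Tehran → 6:40 AM UTC.
Add 13 hours and 33 minutes leg 2 → 8:13 PM UTC.
Add 6 hours and 20 minutes layover in Kathmandu → 2:33 AM UTC (Jul 26).
Add 11 hours and 31 minutes leg 3 → 2:04 PM UTC.
Add 3 hours 11 minutes layover in Frankfurt → 5:15 PM UTC.
Add 9 hours and 20 minutes leg 4 → 2:35 AM UTC (Jul 27).
Isla Perdida is UTC−2:00, so local arrival = 2:35 AM − 2:00 = 12:35 AM on Jul 27.

12:35 AM on July 27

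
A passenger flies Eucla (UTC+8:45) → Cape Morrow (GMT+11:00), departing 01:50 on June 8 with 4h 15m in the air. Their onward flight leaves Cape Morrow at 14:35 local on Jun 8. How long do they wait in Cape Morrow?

6 hours 15 minutes

Convert departure to UTC: 01:50 − 8:45 = 17:05 UTC on Jun 7.
Add 4 hours 15 minutes flight time → 21:20 UTC.
Cape Morrow is UTC+11:00, so local arrival = 21:20 + 11:00 = 08:20 on Jun 8.
Layover = 14:35 − 08:20 = 6 hours 15 minutes.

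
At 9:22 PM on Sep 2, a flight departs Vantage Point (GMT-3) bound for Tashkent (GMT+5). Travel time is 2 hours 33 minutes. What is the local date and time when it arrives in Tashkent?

7:55 AM on September 3

Convert departure to UTC: 9:22 PM + 3:00 = 12:22 AM UTC on Sep 3.
Add 2 hours and 33 minutes travel time → 2:55 AM UTC.
Tashkent is UTC+5:00, so local arrival = 2:55 AM + 5:00 = 7:55 AM on Sep 3.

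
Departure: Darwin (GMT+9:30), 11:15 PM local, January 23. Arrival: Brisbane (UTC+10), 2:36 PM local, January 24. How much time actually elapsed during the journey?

14 hours 51 minutes

Brisbane is 0:30 ahead of Darwin.
Clock-face elapsed time (ignoring zones) is 15 hours 21 minutes.
Actual elapsed = 15 hours 21 minutes − 0:30 = 14 hours 51 minutes.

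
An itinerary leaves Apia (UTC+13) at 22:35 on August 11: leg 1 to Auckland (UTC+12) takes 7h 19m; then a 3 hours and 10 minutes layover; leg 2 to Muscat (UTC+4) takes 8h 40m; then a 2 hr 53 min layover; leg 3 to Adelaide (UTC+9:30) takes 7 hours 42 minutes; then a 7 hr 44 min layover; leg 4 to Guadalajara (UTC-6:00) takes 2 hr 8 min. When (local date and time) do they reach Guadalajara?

Convert departure to UTC: 22:35 − 13:00 = 09:35 UTC on Aug 11.
Add 7 hours and 19 minutes leg 1 → 16:54 UTC.
Add 3 hours 10 minutes layover in Auckland → 20:04 UTC.
Add 8 hours 40 minutes leg 2 → 04:44 UTC (Aug 12).
Add 2 hours and 53 minutes layover in Muscat → 07:37 UTC.
Add 7 hours and 42 minutes leg 3 → 15:19 UTC.
Add 7 hours 44 minutes layover in Adelaide → 23:03 UTC.
Add 2 hours and 8 minutes leg 4 → 01:11 UTC (Aug 13).
Guadalajara is UTC−6:00, so local arrival = 01:11 − 6:00 = 19:11 on Aug 12.

19:11 on Aug 12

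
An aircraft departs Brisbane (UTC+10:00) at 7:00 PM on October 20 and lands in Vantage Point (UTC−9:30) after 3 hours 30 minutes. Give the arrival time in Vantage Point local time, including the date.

Convert departure to UTC: 7:00 PM − 10:00 = 9:00 AM UTC on Oct 20.
Add 3 hours and 30 minutes travel time → 12:30 PM UTC.
Vantage Point is UTC−9:30, so local arrival = 12:30 PM − 9:30 = 3:00 AM on Oct 20.

3:00 AM on Oct 20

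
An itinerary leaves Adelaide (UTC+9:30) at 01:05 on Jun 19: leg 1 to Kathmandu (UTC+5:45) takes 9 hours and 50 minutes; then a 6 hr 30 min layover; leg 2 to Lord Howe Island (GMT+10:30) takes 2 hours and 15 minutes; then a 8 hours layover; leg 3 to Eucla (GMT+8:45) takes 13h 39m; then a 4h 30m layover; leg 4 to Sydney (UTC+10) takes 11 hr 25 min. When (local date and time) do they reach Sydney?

Convert departure to UTC: 01:05 − 9:30 = 15:35 UTC on Jun 18.
Add 9 hours 50 minutes leg 1 → 01:25 UTC (Jun 19).
Add 6 hours and 30 minutes layover in Kathmandu → 07:55 UTC.
Add 2 hours and 15 minutes leg 2 → 10:10 UTC.
Add 8 hours layover in Lord Howe Island → 18:10 UTC.
Add 13 hours and 39 minutes leg 3 → 07:49 UTC (Jun 20).
Add 4 hours and 30 minutes layover in Eucla → 12:19 UTC.
Add 11 hours and 25 minutes leg 4 → 23:44 UTC.
Sydney is UTC+10:00, so local arrival = 23:44 + 10:00 = 09:44 on Jun 21.

09:44 on June 21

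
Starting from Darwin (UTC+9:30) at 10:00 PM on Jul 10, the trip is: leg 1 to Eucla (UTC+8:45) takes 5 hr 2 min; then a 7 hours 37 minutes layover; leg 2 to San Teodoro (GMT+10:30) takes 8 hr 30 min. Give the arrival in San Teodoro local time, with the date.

8:09 PM on July 11

Convert departure to UTC: 10:00 PM − 9:30 = 12:30 PM UTC on Jul 10.
Add 5 hours 2 minutes leg 1 → 5:32 PM UTC.
Add 7 hours and 37 minutes layover in Eucla → 1:09 AM UTC (Jul 11).
Add 8 hours and 30 minutes leg 2 → 9:39 AM UTC.
San Teodoro is UTC+10:30, so local arrival = 9:39 AM + 10:30 = 8:09 PM on Jul 11.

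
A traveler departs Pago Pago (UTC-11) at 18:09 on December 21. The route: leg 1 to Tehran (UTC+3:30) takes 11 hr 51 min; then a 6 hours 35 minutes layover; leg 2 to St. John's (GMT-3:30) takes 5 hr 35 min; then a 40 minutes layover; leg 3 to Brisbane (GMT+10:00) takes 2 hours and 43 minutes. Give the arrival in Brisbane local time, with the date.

Convert departure to UTC: 18:09 + 11:00 = 05:09 UTC on Dec 22.
Add 11 hours 51 minutes leg 1 → 17:00 UTC.
Add 6 hours and 35 minutes layover in Tehran → 23:35 UTC.
Add 5 hours 35 minutes leg 2 → 05:10 UTC (Dec 23).
Add 40 minutes layover in St. John's → 05:50 UTC.
Add 2 hours and 43 minutes leg 3 → 08:33 UTC.
Brisbane is UTC+10:00, so local arrival = 08:33 + 10:00 = 18:33 on Dec 23.

18:33 on Dec 23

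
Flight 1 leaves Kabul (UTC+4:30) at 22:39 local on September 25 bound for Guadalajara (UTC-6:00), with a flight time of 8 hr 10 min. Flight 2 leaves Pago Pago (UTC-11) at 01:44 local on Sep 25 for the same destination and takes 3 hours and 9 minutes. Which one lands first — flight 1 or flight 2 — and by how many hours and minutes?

the second, by 10 hours 26 minutes

Flight 1 in UTC: 22:39 − 4:30 = 18:09 on Sep 25.
+8 hours and 10 minutes → arrive 02:19 UTC on Sep 26.
Flight 2 in UTC: 01:44 + 11:00 = 12:44 on Sep 25.
+3 hours and 9 minutes → arrive 15:53 UTC on Sep 25.
Flight 2 lands earlier by 10 hours 26 minutes.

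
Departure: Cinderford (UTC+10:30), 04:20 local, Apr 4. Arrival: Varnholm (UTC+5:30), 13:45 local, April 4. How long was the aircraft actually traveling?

14 hours 25 minutes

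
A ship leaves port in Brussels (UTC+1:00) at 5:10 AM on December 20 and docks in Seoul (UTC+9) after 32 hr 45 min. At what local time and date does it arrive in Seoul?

Convert departure to UTC: 5:10 AM − 1:00 = 4:10 AM UTC on Dec 20.
Add 32 hours and 45 minutes travel time → 12:55 PM UTC (Dec 21).
Seoul is UTC+9:00, so local arrival = 12:55 PM + 9:00 = 9:55 PM on Dec 21.

9:55 PM on December 21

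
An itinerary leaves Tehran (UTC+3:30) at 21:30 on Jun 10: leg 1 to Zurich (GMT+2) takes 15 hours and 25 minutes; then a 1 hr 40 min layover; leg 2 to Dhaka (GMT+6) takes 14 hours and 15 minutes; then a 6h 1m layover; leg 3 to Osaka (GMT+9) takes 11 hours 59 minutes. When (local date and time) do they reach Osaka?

Convert departure to UTC: 21:30 − 3:30 = 18:00 UTC on Jun 10.
Add 15 hours 25 minutes leg 1 → 09:25 UTC (Jun 11).
Add 1 hour 40 minutes layover in Zurich → 11:05 UTC.
Add 14 hours and 15 minutes leg 2 → 01:20 UTC (Jun 12).
Add 6 hours and 1 minute layover in Dhaka → 07:21 UTC.
Add 11 hours and 59 minutes leg 3 → 19:20 UTC.
Osaka is UTC+9:00, so local arrival = 19:20 + 9:00 = 04:20 on Jun 13.

04:20 on June 13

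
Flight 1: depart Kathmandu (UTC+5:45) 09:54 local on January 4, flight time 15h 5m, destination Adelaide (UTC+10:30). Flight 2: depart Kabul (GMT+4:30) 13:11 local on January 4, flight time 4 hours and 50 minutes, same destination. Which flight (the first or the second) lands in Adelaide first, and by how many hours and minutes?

the second, by 5 hours 43 minutes

Flight 1 in UTC: 09:54 − 5:45 = 04:09 on Jan 4.
+15 hours 5 minutes → arrive 19:14 UTC on Jan 4.
Flight 2 in UTC: 13:11 − 4:30 = 08:41 on Jan 4.
+4 hours 50 minutes → arrive 13:31 UTC on Jan 4.
Flight 2 lands earlier by 5 hours 43 minutes.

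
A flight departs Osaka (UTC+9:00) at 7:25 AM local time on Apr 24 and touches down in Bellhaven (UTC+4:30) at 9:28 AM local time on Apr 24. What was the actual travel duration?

6 hours 33 minutes

Departure in UTC: 7:25 AM − 9:00 = 10:25 PM on Apr 23.
Arrival in UTC: 9:28 AM − 4:30 = 4:58 AM on Apr 24.
Elapsed = 4:58 AM − 10:25 PM (+1 day) = 6 hours 33 minutes.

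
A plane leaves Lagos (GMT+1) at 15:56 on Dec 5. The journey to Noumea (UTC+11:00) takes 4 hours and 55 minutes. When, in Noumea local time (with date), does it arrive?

Noumea is 10:00 ahead of Lagos.
After 4 hours and 55 minutes it is 20:51 in Lagos.
Shift by the zone difference: 20:51 + 10:00 = 06:51 on Dec 6 in Noumea.

06:51 on December 6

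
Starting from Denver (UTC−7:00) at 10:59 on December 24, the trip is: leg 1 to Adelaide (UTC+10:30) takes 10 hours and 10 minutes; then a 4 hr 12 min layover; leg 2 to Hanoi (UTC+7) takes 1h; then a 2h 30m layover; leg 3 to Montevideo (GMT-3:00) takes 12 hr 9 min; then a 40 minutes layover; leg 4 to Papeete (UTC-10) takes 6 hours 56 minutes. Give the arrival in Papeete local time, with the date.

Convert departure to UTC: 10:59 + 7:00 = 17:59 UTC on Dec 24.
Add 10 hours and 10 minutes leg 1 → 04:09 UTC (Dec 25).
Add 4 hours 12 minutes layover in Adelaide → 08:21 UTC.
Add 1 hour leg 2 → 09:21 UTC.
Add 2 hours and 30 minutes layover in Hanoi → 11:51 UTC.
Add 12 hours and 9 minutes leg 3 → 00:00 UTC (Dec 26).
Add 40 minutes layover in Montevideo → 00:40 UTC.
Add 6 hours 56 minutes leg 4 → 07:36 UTC.
Papeete is UTC−10:00, so local arrival = 07:36 − 10:00 = 21:36 on Dec 25.

21:36 on Dec 25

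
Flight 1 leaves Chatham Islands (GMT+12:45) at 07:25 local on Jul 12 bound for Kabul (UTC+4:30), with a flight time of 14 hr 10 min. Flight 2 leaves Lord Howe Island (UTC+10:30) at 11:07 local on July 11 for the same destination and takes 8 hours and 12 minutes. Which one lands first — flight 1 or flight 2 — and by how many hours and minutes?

the second, by 24 hours 1 minute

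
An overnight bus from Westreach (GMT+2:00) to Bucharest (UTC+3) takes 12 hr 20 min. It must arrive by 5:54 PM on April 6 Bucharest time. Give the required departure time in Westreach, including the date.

4:34 AM on April 6

Target arrival in UTC: 5:54 PM − 3:00 = 2:54 PM on Apr 6.
Subtract 12 hours 20 minutes → departure 2:34 AM UTC on Apr 6.
Westreach is UTC+2:00: 2:34 AM + 2:00 = 4:34 AM on Apr 6.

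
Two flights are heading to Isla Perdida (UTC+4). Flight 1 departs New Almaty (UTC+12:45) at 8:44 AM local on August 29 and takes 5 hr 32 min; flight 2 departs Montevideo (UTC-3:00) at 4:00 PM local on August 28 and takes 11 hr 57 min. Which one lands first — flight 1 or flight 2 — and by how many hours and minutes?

Flight 1 in UTC: 8:44 AM − 12:45 = 7:59 PM on Aug 28.
+5 hours 32 minutes → arrive 1:31 AM UTC on Aug 29.
Flight 2 in UTC: 4:00 PM + 3:00 = 7:00 PM on Aug 28.
+11 hours 57 minutes → arrive 6:57 AM UTC on Aug 29.
Flight 1 lands earlier by 5 hours 26 minutes.

the first, by 5 hours 26 minutes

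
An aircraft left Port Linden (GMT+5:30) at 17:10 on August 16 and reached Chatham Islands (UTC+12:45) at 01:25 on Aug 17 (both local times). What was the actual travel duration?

Departure in UTC: 17:10 − 5:30 = 11:40 on Aug 16.
Arrival in UTC: 01:25 − 12:45 = 12:40 on Aug 16.
Elapsed = 12:40 − 11:40 = 1 hour.

1 hour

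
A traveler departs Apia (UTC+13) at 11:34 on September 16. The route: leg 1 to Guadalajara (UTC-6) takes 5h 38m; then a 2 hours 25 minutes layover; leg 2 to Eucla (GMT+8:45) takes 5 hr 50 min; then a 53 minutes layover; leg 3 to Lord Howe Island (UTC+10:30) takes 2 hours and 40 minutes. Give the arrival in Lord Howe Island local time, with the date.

02:30 on Sep 17

Convert departure to UTC: 11:34 − 13:00 = 22:34 UTC on Sep 15.
Add 5 hours and 38 minutes leg 1 → 04:12 UTC (Sep 16).
Add 2 hours 25 minutes layover in Guadalajara → 06:37 UTC.
Add 5 hours 50 minutes leg 2 → 12:27 UTC.
Add 53 minutes layover in Eucla → 13:20 UTC.
Add 2 hours and 40 minutes leg 3 → 16:00 UTC.
Lord Howe Island is UTC+10:30, so local arrival = 16:00 + 10:30 = 02:30 on Sep 17.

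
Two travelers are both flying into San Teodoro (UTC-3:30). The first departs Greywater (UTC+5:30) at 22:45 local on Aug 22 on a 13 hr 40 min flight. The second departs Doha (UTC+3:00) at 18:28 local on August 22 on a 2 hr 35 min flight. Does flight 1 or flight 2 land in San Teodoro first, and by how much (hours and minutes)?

the second, by 12 hours 52 minutes

Flight 1 in UTC: 22:45 − 5:30 = 17:15 on Aug 22.
+13 hours 40 minutes → arrive 06:55 UTC on Aug 23.
Flight 2 in UTC: 18:28 − 3:00 = 15:28 on Aug 22.
+2 hours 35 minutes → arrive 18:03 UTC on Aug 22.
Flight 2 lands earlier by 12 hours 52 minutes.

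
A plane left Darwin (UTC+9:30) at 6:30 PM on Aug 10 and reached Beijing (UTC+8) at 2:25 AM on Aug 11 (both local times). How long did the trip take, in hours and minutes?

9 hours 25 minutes

Departure in UTC: 6:30 PM − 9:30 = 9:00 AM on Aug 10.
Arrival in UTC: 2:25 AM − 8:00 = 6:25 PM on Aug 10.
Elapsed = 6:25 PM − 9:00 AM = 9 hours 25 minutes.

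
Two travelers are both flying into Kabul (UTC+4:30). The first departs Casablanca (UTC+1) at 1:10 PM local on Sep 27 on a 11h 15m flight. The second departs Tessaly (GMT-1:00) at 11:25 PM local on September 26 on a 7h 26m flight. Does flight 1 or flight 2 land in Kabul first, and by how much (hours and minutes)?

Flight 1 in UTC: 1:10 PM − 1:00 = 12:10 PM on Sep 27.
+11 hours and 15 minutes → arrive 11:25 PM UTC on Sep 27.
Flight 2 in UTC: 11:25 PM + 1:00 = 12:25 AM on Sep 27.
+7 hours and 26 minutes → arrive 7:51 AM UTC on Sep 27.
Flight 2 lands earlier by 15 hours 34 minutes.

the second, by 15 hours 34 minutes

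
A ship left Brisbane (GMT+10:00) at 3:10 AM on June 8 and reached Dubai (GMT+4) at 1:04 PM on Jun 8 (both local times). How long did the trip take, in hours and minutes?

Departure in UTC: 3:10 AM − 10:00 = 5:10 PM on Jun 7.
Arrival in UTC: 1:04 PM − 4:00 = 9:04 AM on Jun 8.
Elapsed = 9:04 AM − 5:10 PM (+1 day) = 15 hours 54 minutes.

15 hours 54 minutes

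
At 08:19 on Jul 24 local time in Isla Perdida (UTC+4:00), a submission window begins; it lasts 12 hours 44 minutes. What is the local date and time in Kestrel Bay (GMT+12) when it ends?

Convert start to UTC: 08:19 − 4:00 = 04:19 UTC on Jul 24.
Add 12 hours and 44 minutes duration → 17:03 UTC.
Kestrel Bay is UTC+12:00, so local end time = 17:03 + 12:00 = 05:03 on Jul 25.

05:03 on Jul 25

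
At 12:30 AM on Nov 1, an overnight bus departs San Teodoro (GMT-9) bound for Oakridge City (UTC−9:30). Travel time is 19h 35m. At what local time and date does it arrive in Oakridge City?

7:35 PM on November 1

Convert departure to UTC: 12:30 AM + 9:00 = 9:30 AM UTC on Nov 1.
Add 19 hours and 35 minutes travel time → 5:05 AM UTC (Nov 2).
Oakridge City is UTC−9:30, so local arrival = 5:05 AM − 9:30 = 7:35 PM on Nov 1.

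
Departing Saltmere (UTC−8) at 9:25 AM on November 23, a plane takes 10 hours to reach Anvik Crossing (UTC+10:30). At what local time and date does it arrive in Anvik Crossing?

1:55 PM on November 24

Anvik Crossing is 18:30 ahead of Saltmere.
After 10 hours it is 7:25 PM in Saltmere.
Shift by the zone difference: 7:25 PM + 18:30 = 1:55 PM on Nov 24 in Anvik Crossing.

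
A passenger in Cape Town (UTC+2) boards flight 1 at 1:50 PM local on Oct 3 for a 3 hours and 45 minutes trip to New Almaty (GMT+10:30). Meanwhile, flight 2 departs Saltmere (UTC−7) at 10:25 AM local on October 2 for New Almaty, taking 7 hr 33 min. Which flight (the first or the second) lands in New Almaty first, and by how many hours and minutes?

the second, by 14 hours 37 minutes

Flight 1 in UTC: 1:50 PM − 2:00 = 11:50 AM on Oct 3.
+3 hours 45 minutes → arrive 3:35 PM UTC on Oct 3.
Flight 2 in UTC: 10:25 AM + 7:00 = 5:25 PM on Oct 2.
+7 hours 33 minutes → arrive 12:58 AM UTC on Oct 3.
Flight 2 lands earlier by 14 hours 37 minutes.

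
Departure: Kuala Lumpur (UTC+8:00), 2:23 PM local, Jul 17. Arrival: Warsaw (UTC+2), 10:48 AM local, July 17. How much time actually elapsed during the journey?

2 hours 25 minutes

Warsaw is 6:00 behind Kuala Lumpur.
Clock-face elapsed time (ignoring zones) is −3 hours 35 minutes.
Actual elapsed = −3 hours 35 minutes + 6:00 = 2 hours 25 minutes.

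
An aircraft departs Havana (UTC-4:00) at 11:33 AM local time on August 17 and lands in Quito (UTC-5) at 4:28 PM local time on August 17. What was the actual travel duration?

5 hours 55 minutes

Departure in UTC: 11:33 AM + 4:00 = 3:33 PM on Aug 17.
Arrival in UTC: 4:28 PM + 5:00 = 9:28 PM on Aug 17.
Elapsed = 9:28 PM − 3:33 PM = 5 hours 55 minutes.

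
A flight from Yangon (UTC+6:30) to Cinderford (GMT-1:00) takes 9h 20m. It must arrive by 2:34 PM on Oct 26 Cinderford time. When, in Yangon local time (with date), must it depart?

12:44 PM on Oct 26

Target arrival in UTC: 2:34 PM + 1:00 = 3:34 PM on Oct 26.
Subtract 9 hours and 20 minutes → departure 6:14 AM UTC on Oct 26.
Yangon is UTC+6:30: 6:14 AM + 6:30 = 12:44 PM on Oct 26.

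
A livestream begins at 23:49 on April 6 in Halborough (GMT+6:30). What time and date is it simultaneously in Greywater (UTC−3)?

In UTC: 23:49 − 6:30 = 17:19 on Apr 6.
Greywater is UTC−3:00: 17:19 − 3:00 = 14:19 on Apr 6.

14:19 on April 6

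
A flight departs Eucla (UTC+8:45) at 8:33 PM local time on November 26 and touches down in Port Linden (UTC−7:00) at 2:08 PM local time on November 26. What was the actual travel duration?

Port Linden is 15:45 behind Eucla.
Clock-face elapsed time (ignoring zones) is −6 hours 25 minutes.
Actual elapsed = −6 hours 25 minutes + 15:45 = 9 hours 20 minutes.

9 hours 20 minutes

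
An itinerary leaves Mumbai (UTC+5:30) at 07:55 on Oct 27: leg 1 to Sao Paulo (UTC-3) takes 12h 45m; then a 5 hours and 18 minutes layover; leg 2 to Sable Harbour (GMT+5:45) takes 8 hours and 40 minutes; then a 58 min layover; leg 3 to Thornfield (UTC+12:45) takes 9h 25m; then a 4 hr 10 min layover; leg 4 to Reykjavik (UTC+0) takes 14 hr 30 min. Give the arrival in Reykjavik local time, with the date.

Convert departure to UTC: 07:55 − 5:30 = 02:25 UTC on Oct 27.
Add 12 hours 45 minutes leg 1 → 15:10 UTC.
Add 5 hours 18 minutes layover in Sao Paulo → 20:28 UTC.
Add 8 hours 40 minutes leg 2 → 05:08 UTC (Oct 28).
Add 58 minutes layover in Sable Harbour → 06:06 UTC.
Add 9 hours 25 minutes leg 3 → 15:31 UTC.
Add 4 hours and 10 minutes layover in Thornfield → 19:41 UTC.
Add 14 hours 30 minutes leg 4 → 10:11 UTC (Oct 29).
Reykjavik is UTC+0, so local arrival is the same: 10:11 on Oct 29.

10:11 on Oct 29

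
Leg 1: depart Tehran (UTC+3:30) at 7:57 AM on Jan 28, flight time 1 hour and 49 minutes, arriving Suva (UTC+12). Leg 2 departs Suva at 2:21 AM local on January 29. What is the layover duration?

8 hours 5 minutes

Convert departure to UTC: 7:57 AM − 3:30 = 4:27 AM UTC on Jan 28.
Add 1 hour 49 minutes flight time → 6:16 AM UTC.
Suva is UTC+12:00, so local arrival = 6:16 AM + 12:00 = 6:16 PM on Jan 28.
Layover = 2:21 AM − 6:16 PM (+1 day) = 8 hours 5 minutes.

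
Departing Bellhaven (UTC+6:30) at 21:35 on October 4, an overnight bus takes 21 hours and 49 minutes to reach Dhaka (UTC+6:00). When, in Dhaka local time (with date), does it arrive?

Convert departure to UTC: 21:35 − 6:30 = 15:05 UTC on Oct 4.
Add 21 hours and 49 minutes travel time → 12:54 UTC (Oct 5).
Dhaka is UTC+6:00, so local arrival = 12:54 + 6:00 = 18:54 on Oct 5.

18:54 on Oct 5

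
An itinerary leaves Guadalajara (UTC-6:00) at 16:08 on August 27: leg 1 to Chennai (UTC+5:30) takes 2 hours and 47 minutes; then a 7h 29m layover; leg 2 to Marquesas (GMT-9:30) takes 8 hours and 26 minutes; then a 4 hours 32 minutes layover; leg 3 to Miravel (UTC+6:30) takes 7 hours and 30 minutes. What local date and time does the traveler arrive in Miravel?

11:22 on Aug 29

Convert departure to UTC: 16:08 + 6:00 = 22:08 UTC on Aug 27.
Add 2 hours and 47 minutes leg 1 → 00:55 UTC (Aug 28).
Add 7 hours and 29 minutes layover in Chennai → 08:24 UTC.
Add 8 hours and 26 minutes leg 2 → 16:50 UTC.
Add 4 hours 32 minutes layover in Marquesas → 21:22 UTC.
Add 7 hours 30 minutes leg 3 → 04:52 UTC (Aug 29).
Miravel is UTC+6:30, so local arrival = 04:52 + 6:30 = 11:22 on Aug 29.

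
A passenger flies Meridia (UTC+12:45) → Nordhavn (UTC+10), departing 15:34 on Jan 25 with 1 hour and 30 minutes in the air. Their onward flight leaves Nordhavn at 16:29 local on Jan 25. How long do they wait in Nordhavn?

Convert departure to UTC: 15:34 − 12:45 = 02:49 UTC on Jan 25.
Add 1 hour 30 minutes flight time → 04:19 UTC.
Nordhavn is UTC+10:00, so local arrival = 04:19 + 10:00 = 14:19 on Jan 25.
Layover = 16:29 − 14:19 = 2 hours 10 minutes.

2 hours 10 minutes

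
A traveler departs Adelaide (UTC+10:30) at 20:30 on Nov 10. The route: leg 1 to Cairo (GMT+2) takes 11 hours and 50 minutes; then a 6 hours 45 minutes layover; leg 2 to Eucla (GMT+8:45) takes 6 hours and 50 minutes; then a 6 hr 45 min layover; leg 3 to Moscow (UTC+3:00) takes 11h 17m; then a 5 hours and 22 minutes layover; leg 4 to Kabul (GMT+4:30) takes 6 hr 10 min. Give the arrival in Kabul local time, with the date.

Convert departure to UTC: 20:30 − 10:30 = 10:00 UTC on Nov 10.
Add 11 hours and 50 minutes leg 1 → 21:50 UTC.
Add 6 hours and 45 minutes layover in Cairo → 04:35 UTC (Nov 11).
Add 6 hours 50 minutes leg 2 → 11:25 UTC.
Add 6 hours 45 minutes layover in Eucla → 18:10 UTC.
Add 11 hours and 17 minutes leg 3 → 05:27 UTC (Nov 12).
Add 5 hours 22 minutes layover in Moscow → 10:49 UTC.
Add 6 hours and 10 minutes leg 4 → 16:59 UTC.
Kabul is UTC+4:30, so local arrival = 16:59 + 4:30 = 21:29 on Nov 12.

21:29 on Nov 12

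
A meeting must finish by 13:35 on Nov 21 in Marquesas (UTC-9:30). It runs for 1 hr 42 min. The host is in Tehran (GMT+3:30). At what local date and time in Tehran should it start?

Target end time in UTC: 13:35 + 9:30 = 23:05 on Nov 21.
Subtract 1 hour 42 minutes → start 21:23 UTC on Nov 21.
Tehran is UTC+3:30: 21:23 + 3:30 = 00:53 on Nov 22.

00:53 on November 22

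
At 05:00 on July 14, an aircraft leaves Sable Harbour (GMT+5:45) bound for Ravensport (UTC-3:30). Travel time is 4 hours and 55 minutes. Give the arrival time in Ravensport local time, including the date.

00:40 on July 14

Convert departure to UTC: 05:00 − 5:45 = 23:15 UTC on Jul 13.
Add 4 hours 55 minutes travel time → 04:10 UTC (Jul 14).
Ravensport is UTC−3:30, so local arrival = 04:10 − 3:30 = 00:40 on Jul 14.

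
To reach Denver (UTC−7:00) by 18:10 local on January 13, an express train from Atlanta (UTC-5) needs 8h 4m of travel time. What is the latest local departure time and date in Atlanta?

12:06 on January 13

Target arrival in UTC: 18:10 + 7:00 = 01:10 on Jan 14.
Subtract 8 hours 4 minutes → departure 17:06 UTC on Jan 13.
Atlanta is UTC−5:00: 17:06 − 5:00 = 12:06 on Jan 13.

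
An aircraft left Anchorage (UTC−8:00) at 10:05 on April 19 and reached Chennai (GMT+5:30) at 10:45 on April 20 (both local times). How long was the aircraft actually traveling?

11 hours 10 minutes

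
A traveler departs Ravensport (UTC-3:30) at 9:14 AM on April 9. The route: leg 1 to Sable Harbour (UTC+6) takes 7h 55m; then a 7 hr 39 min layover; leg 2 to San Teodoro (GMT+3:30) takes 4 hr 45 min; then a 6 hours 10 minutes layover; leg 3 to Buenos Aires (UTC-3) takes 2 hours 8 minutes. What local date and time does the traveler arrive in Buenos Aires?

2:21 PM on April 10

Convert departure to UTC: 9:14 AM + 3:30 = 12:44 PM UTC on Apr 9.
Add 7 hours 55 minutes leg 1 → 8:39 PM UTC.
Add 7 hours 39 minutes layover in Sable Harbour → 4:18 AM UTC (Apr 10).
Add 4 hours 45 minutes leg 2 → 9:03 AM UTC.
Add 6 hours and 10 minutes layover in San Teodoro → 3:13 PM UTC.
Add 2 hours and 8 minutes leg 3 → 5:21 PM UTC.
Buenos Aires is UTC−3:00, so local arrival = 5:21 PM − 3:00 = 2:21 PM on Apr 10.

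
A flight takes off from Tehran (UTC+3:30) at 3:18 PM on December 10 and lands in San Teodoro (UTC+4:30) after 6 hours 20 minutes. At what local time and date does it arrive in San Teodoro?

10:38 PM on Dec 10

Convert departure to UTC: 3:18 PM − 3:30 = 11:48 AM UTC on Dec 10.
Add 6 hours 20 minutes travel time → 6:08 PM UTC.
San Teodoro is UTC+4:30, so local arrival = 6:08 PM + 4:30 = 10:38 PM on Dec 10.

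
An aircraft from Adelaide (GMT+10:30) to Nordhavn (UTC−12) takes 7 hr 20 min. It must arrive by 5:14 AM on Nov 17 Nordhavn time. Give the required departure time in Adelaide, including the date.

Target arrival in UTC: 5:14 AM + 12:00 = 5:14 PM on Nov 17.
Subtract 7 hours and 20 minutes → departure 9:54 AM UTC on Nov 17.
Adelaide is UTC+10:30: 9:54 AM + 10:30 = 8:24 PM on Nov 17.

8:24 PM on November 17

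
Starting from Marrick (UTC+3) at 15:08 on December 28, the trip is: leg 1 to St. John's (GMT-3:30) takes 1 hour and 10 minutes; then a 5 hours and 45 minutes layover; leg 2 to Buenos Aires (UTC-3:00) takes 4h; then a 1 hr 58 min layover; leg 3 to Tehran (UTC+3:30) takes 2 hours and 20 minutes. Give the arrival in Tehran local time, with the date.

Convert departure to UTC: 15:08 − 3:00 = 12:08 UTC on Dec 28.
Add 1 hour 10 minutes leg 1 → 13:18 UTC.
Add 5 hours and 45 minutes layover in St. John's → 19:03 UTC.
Add 4 hours leg 2 → 23:03 UTC.
Add 1 hour and 58 minutes layover in Buenos Aires → 01:01 UTC (Dec 29).
Add 2 hours and 20 minutes leg 3 → 03:21 UTC.
Tehran is UTC+3:30, so local arrival = 03:21 + 3:30 = 06:51 on Dec 29.

06:51 on December 29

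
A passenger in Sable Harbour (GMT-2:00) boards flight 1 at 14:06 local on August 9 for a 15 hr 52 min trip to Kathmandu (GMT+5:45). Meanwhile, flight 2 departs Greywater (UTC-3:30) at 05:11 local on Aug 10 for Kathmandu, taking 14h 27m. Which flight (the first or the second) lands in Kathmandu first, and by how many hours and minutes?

the first, by 15 hours 10 minutes

Flight 1 in UTC: 14:06 + 2:00 = 16:06 on Aug 9.
+15 hours 52 minutes → arrive 07:58 UTC on Aug 10.
Flight 2 in UTC: 05:11 + 3:30 = 08:41 on Aug 10.
+14 hours and 27 minutes → arrive 23:08 UTC on Aug 10.
Flight 1 lands earlier by 15 hours 10 minutes.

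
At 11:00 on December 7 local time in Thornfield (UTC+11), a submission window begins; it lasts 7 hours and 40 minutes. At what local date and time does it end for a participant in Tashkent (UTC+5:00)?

12:40 on December 7

Tashkent is 6:00 behind Thornfield.
After 7 hours and 40 minutes it is 18:40 in Thornfield.
Shift by the zone difference: 18:40 − 6:00 = 12:40 on Dec 7 in Tashkent.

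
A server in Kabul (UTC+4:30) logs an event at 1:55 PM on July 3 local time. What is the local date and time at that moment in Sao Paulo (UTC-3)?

6:25 AM on July 3

Sao Paulo is 7:30 behind Kabul.
Shift by the zone difference: 1:55 PM − 7:30 = 6:25 AM on Jul 3 in Sao Paulo.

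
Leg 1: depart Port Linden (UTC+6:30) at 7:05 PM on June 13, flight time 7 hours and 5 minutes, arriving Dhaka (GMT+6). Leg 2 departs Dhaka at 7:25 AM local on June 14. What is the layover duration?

Convert departure to UTC: 7:05 PM − 6:30 = 12:35 PM UTC on Jun 13.
Add 7 hours 5 minutes flight time → 7:40 PM UTC.
Dhaka is UTC+6:00, so local arrival = 7:40 PM + 6:00 = 1:40 AM on Jun 14.
Layover = 7:25 AM − 1:40 AM = 5 hours 45 minutes.

5 hours 45 minutes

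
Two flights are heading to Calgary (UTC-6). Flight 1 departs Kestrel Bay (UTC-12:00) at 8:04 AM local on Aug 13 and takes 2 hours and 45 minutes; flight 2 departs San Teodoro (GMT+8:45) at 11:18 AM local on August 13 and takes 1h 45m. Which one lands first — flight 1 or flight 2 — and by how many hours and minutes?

the second, by 18 hours 31 minutes

Flight 1 in UTC: 8:04 AM + 12:00 = 8:04 PM on Aug 13.
+2 hours and 45 minutes → arrive 10:49 PM UTC on Aug 13.
Flight 2 in UTC: 11:18 AM − 8:45 = 2:33 AM on Aug 13.
+1 hour and 45 minutes → arrive 4:18 AM UTC on Aug 13.
Flight 2 lands earlier by 18 hours 31 minutes.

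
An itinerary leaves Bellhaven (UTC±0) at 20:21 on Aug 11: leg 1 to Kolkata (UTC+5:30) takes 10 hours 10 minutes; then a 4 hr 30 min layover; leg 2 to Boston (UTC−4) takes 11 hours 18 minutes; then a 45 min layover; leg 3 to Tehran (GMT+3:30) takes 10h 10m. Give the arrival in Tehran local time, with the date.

Bellhaven is at UTC+0, so departure is already 20:21 UTC on Aug 11.
Add 10 hours 10 minutes leg 1 → 06:31 UTC (Aug 12).
Add 4 hours and 30 minutes layover in Kolkata → 11:01 UTC.
Add 11 hours and 18 minutes leg 2 → 22:19 UTC.
Add 45 minutes layover in Boston → 23:04 UTC.
Add 10 hours and 10 minutes leg 3 → 09:14 UTC (Aug 13).
Tehran is UTC+3:30, so local arrival = 09:14 + 3:30 = 12:44 on Aug 13.

12:44 on August 13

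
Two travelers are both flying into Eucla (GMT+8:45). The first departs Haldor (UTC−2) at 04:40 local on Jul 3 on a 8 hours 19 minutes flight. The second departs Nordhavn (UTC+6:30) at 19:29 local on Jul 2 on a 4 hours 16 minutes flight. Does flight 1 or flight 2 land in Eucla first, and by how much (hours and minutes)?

Flight 1 in UTC: 04:40 + 2:00 = 06:40 on Jul 3.
+8 hours and 19 minutes → arrive 14:59 UTC on Jul 3.
Flight 2 in UTC: 19:29 − 6:30 = 12:59 on Jul 2.
+4 hours and 16 minutes → arrive 17:15 UTC on Jul 2.
Flight 2 lands earlier by 21 hours 44 minutes.

the second, by 21 hours 44 minutes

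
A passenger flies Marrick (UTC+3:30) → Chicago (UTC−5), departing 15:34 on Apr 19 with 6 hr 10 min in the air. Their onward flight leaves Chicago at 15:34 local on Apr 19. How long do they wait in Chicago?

Convert departure to UTC: 15:34 − 3:30 = 12:04 UTC on Apr 19.
Add 6 hours 10 minutes flight time → 18:14 UTC.
Chicago is UTC−5:00, so local arrival = 18:14 − 5:00 = 13:14 on Apr 19.
Layover = 15:34 − 13:14 = 2 hours 20 minutes.

2 hours 20 minutes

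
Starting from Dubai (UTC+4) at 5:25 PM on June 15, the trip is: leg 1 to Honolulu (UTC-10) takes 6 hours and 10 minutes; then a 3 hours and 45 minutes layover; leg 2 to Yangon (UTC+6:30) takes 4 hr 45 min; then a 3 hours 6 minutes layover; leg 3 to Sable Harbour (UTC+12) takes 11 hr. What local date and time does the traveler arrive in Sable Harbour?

6:11 AM on Jun 17

Convert departure to UTC: 5:25 PM − 4:00 = 1:25 PM UTC on Jun 15.
Add 6 hours 10 minutes leg 1 → 7:35 PM UTC.
Add 3 hours and 45 minutes layover in Honolulu → 11:20 PM UTC.
Add 4 hours and 45 minutes leg 2 → 4:05 AM UTC (Jun 16).
Add 3 hours and 6 minutes layover in Yangon → 7:11 AM UTC.
Add 11 hours leg 3 → 6:11 PM UTC.
Sable Harbour is UTC+12:00, so local arrival = 6:11 PM + 12:00 = 6:11 AM on Jun 17.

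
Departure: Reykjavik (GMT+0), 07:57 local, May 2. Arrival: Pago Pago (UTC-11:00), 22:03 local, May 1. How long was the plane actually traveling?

1 hour 6 minutes

Pago Pago is 11:00 behind Reykjavik.
Clock-face elapsed time (ignoring zones) is −9 hours 54 minutes.
Actual elapsed = −9 hours 54 minutes + 11:00 = 1 hour 6 minutes.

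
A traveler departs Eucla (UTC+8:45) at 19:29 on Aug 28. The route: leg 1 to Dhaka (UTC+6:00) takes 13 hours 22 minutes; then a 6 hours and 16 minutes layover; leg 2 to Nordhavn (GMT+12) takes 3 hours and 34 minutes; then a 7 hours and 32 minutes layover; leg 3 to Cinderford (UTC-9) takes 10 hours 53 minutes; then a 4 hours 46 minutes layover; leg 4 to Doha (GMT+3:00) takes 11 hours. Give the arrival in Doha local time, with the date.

23:07 on August 30

Convert departure to UTC: 19:29 − 8:45 = 10:44 UTC on Aug 28.
Add 13 hours 22 minutes leg 1 → 00:06 UTC (Aug 29).
Add 6 hours and 16 minutes layover in Dhaka → 06:22 UTC.
Add 3 hours 34 minutes leg 2 → 09:56 UTC.
Add 7 hours and 32 minutes layover in Nordhavn → 17:28 UTC.
Add 10 hours and 53 minutes leg 3 → 04:21 UTC (Aug 30).
Add 4 hours 46 minutes layover in Cinderford → 09:07 UTC.
Add 11 hours leg 4 → 20:07 UTC.
Doha is UTC+3:00, so local arrival = 20:07 + 3:00 = 23:07 on Aug 30.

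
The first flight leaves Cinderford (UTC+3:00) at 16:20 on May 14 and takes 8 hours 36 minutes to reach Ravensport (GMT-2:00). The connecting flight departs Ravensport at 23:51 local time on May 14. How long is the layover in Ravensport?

Convert departure to UTC: 16:20 − 3:00 = 13:20 UTC on May 14.
Add 8 hours 36 minutes flight time → 21:56 UTC.
Ravensport is UTC−2:00, so local arrival = 21:56 − 2:00 = 19:56 on May 14.
Layover = 23:51 − 19:56 = 3 hours 55 minutes.

3 hours 55 minutes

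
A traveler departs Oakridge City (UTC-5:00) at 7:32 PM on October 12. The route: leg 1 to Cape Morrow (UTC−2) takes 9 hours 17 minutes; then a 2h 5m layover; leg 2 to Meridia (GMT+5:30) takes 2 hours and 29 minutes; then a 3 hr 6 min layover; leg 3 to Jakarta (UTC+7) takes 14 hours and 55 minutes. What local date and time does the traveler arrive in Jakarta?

3:24 PM on October 14

Convert departure to UTC: 7:32 PM + 5:00 = 12:32 AM UTC on Oct 13.
Add 9 hours 17 minutes leg 1 → 9:49 AM UTC.
Add 2 hours and 5 minutes layover in Cape Morrow → 11:54 AM UTC.
Add 2 hours 29 minutes leg 2 → 2:23 PM UTC.
Add 3 hours 6 minutes layover in Meridia → 5:29 PM UTC.
Add 14 hours 55 minutes leg 3 → 8:24 AM UTC (Oct 14).
Jakarta is UTC+7:00, so local arrival = 8:24 AM + 7:00 = 3:24 PM on Oct 14.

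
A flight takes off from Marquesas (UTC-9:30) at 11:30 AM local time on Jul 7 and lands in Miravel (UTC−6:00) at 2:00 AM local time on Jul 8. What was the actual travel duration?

Departure in UTC: 11:30 AM + 9:30 = 9:00 PM on Jul 7.
Arrival in UTC: 2:00 AM + 6:00 = 8:00 AM on Jul 8.
Elapsed = 8:00 AM − 9:00 PM (+1 day) = 11 hours.

11 hours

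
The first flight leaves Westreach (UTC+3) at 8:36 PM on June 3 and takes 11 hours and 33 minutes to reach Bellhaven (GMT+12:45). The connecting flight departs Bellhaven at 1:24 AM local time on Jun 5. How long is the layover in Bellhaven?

7 hours 30 minutes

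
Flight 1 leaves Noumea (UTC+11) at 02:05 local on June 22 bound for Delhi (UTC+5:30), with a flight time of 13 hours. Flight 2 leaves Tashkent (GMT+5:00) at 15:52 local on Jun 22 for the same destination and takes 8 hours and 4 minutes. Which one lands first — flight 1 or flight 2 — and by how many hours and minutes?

the first, by 14 hours 51 minutes

Flight 1 in UTC: 02:05 − 11:00 = 15:05 on Jun 21.
+13 hours → arrive 04:05 UTC on Jun 22.
Flight 2 in UTC: 15:52 − 5:00 = 10:52 on Jun 22.
+8 hours and 4 minutes → arrive 18:56 UTC on Jun 22.
Flight 1 lands earlier by 14 hours 51 minutes.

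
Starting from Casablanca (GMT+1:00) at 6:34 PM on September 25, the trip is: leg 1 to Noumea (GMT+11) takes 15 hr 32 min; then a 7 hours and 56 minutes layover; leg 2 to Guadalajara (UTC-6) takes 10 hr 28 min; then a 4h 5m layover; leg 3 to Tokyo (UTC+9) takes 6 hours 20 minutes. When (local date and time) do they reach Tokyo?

Convert departure to UTC: 6:34 PM − 1:00 = 5:34 PM UTC on Sep 25.
Add 15 hours 32 minutes leg 1 → 9:06 AM UTC (Sep 26).
Add 7 hours and 56 minutes layover in Noumea → 5:02 PM UTC.
Add 10 hours 28 minutes leg 2 → 3:30 AM UTC (Sep 27).
Add 4 hours and 5 minutes layover in Guadalajara → 7:35 AM UTC.
Add 6 hours and 20 minutes leg 3 → 1:55 PM UTC.
Tokyo is UTC+9:00, so local arrival = 1:55 PM + 9:00 = 10:55 PM on Sep 27.

10:55 PM on Sep 27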